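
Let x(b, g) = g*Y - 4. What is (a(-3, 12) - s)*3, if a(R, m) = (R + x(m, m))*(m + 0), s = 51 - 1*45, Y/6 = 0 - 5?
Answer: -13230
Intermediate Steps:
Y = -30 (Y = 6*(0 - 5) = 6*(-5) = -30)
x(b, g) = -4 - 30*g (x(b, g) = g*(-30) - 4 = -30*g - 4 = -4 - 30*g)
s = 6 (s = 51 - 45 = 6)
a(R, m) = m*(-4 + R - 30*m) (a(R, m) = (R + (-4 - 30*m))*(m + 0) = (-4 + R - 30*m)*m = m*(-4 + R - 30*m))
(a(-3, 12) - s)*3 = (12*(-4 - 3 - 30*12) - 1*6)*3 = (12*(-4 - 3 - 360) - 6)*3 = (12*(-367) - 6)*3 = (-4404 - 6)*3 = -4410*3 = -13230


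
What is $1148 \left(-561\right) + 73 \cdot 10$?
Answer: $-643298$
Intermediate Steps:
$1148 \left(-561\right) + 73 \cdot 10 = -644028 + 730 = -643298$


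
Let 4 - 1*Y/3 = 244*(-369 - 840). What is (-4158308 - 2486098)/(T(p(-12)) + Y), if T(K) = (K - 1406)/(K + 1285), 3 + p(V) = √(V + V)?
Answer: 13288812*(-√6 + 641*I)/(13*(-87274507*I + 136154*√6)) ≈ -7.5078 + 6.8045e-8*I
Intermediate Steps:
p(V) = -3 + √2*√V (p(V) = -3 + √(V + V) = -3 + √(2*V) = -3 + √2*√V)
T(K) = (-1406 + K)/(1285 + K)
Y = 885000 (Y = 12 - 732*(-369 - 840) = 12 - 732*(-1209) = 12 - 3*(-294996) = 12 + 884988 = 885000)
(-4158308 - 2486098)/(T(p(-12)) + Y) = (-4158308 - 2486098)/((-1406 + (-3 + √2*√(-12)))/(1285 + (-3 + √2*√(-12))) + 885000) = -6644406/((-1406 + (-3 + √2*(2*I*√3)))/(1285 + (-3 + √2*(2*I*√3))) + 885000) = -6644406/((-1406 + (-3 + 2*I*√6))/(1285 + (-3 + 2*I*√6)) + 885000) = -6644406/((-1409 + 2*I*√6)/(1282 + 2*I*√6) + 885000) = -6644406/(885000 + (-1409 + 2*I*√6)/(1282 + 2*I*√6))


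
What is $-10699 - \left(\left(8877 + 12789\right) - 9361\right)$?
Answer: $-23004$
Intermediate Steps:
$-10699 - \left(\left(8877 + 12789\right) - 9361\right) = -10699 - \left(21666 - 9361\right) = -10699 - 12305 = -23004$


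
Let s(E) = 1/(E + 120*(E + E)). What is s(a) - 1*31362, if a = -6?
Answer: -45349453/1446 ≈ -31362.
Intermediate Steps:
s(E) = 1/(241*E) (s(E) = 1/(E + 120*(2*E)) = 1/(E + 240*E) = 1/(241*E))
s(a) - 1*31362 = (1/241)/(-6) - 1*31362 = (1/241)*(-⅙) - 31362 = -1/1446 - 31362 = -45349453/1446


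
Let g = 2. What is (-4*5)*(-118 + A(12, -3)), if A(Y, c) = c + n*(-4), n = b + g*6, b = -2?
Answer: 3220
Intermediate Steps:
n = 10 (n = -2 + 2*6 = -2 + 12 = 10)
A(Y, c) = -40 + c (A(Y, c) = c + 10*(-4) = c - 40 = -40 + c)
(-4*5)*(-118 + A(12, -3)) = (-4*5)*(-118 + (-40 - 3)) = -20*(-118 - 43) = -20*(-161) = 3220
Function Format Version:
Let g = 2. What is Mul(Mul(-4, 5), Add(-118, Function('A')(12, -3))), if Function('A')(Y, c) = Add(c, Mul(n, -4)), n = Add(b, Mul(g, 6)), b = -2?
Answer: 3220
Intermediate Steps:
n = 10 (n = Add(-2, Mul(2, 6)) = Add(-2, 12) = 10)
Function('A')(Y, c) = Add(-40, c) (Function('A')(Y, c) = Add(c, Mul(10, -4)) = Add(c, -40) = Add(-40, c))
Mul(Mul(-4, 5), Add(-118, Function('A')(12, -3))) = Mul(Mul(-4, 5), Add(-118, Add(-40, -3))) = Mul(-20, Add(-118, -43)) = Mul(-20, -161) = 3220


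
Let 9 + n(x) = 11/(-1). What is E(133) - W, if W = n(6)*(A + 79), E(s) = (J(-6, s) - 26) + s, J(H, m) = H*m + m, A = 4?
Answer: 1102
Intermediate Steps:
n(x) = -20 (n(x) = -9 + 11/(-1) = -9 + 11*(-1) = -9 - 11 = -20)
J(H, m) = m + H*m
E(s) = -26 - 4*s (E(s) = (s*(1 - 6) - 26) + s = (s*(-5) - 26) + s = (-5*s - 26) + s = (-26 - 5*s) + s = -26 - 4*s)
W = -1660 (W = -20*(4 + 79) = -20*83 = -1660)
E(133) - W = (-26 - 4*133) - 1*(-1660) = (-26 - 532) + 1660 = -558 + 1660 = 1102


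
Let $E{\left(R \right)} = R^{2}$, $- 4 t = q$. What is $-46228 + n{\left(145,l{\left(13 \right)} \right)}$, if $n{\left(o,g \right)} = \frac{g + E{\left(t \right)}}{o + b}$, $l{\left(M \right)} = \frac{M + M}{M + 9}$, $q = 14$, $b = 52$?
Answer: $- \frac{2034029}{44} \approx -46228.0$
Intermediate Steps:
$t = - \frac{7}{2}$ ($t = \left(- \frac{1}{4}\right) 14 = - \frac{7}{2} \approx -3.5$)
$l{\left(M \right)} = \frac{2 M}{9 + M}$
$n{\left(o,g \right)} = \frac{\frac{49}{4} + g}{52 + o}$ ($n{\left(o,g \right)} = \frac{g + \left(- \frac{7}{2}\right)^{2}}{o + 52} = \frac{g + \frac{49}{4}}{52 + o} = \frac{\frac{49}{4} + g}{52 + o}$)
$-46228 + n{\left(145,l{\left(13 \right)} \right)} = -46228 + \frac{\frac{49}{4} + 2 \cdot 13 \frac{1}{9 + 13}}{52 + 145} = -46228 + \frac{\frac{49}{4} + 2 \cdot 13 \cdot \frac{1}{22}}{197} = -46228 + \frac{\frac{49}{4} + \frac{13}{11}}{197} = -46228 + \frac{1}{197} \cdot \frac{591}{44} = -46228 + \frac{3}{44} = - \frac{2034029}{44}$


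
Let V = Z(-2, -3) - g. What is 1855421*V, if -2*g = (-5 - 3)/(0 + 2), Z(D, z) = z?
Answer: -9277105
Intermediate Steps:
g = 2 (g = -(-5 - 3)/(2*(0 + 2)) = -(-4)/2 = -½*(-4) = 2)
V = -5 (V = -3 - 1*2 = -3 - 2 = -5)
1855421*V = 1855421*(-5) = -9277105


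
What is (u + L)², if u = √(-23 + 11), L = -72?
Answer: 5172 - 288*I*√3 ≈ 5172.0 - 498.83*I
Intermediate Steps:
u = 2*I*√3 (u = √(-12) = 2*I*√3 ≈ 3.4641*I)
(u + L)² = (2*I*√3 - 72)² = (-72 + 2*I*√3)²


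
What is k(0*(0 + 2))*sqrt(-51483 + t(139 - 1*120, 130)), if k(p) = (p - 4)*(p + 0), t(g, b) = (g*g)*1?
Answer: 0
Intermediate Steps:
t(g, b) = g**2 (t(g, b) = g**2*1 = g**2)
k(p) = p*(-4 + p) (k(p) = (-4 + p)*p = p*(-4 + p))
k(0*(0 + 2))*sqrt(-51483 + t(139 - 1*120, 130)) = ((0*(0 + 2))*(-4 + 0*(0 + 2)))*sqrt(-51483 + (139 - 1*120)**2) = ((0*2)*(-4 + 0*2))*sqrt(-51483 + (139 - 120)**2) = (0*(-4 + 0))*sqrt(-51483 + 19**2) = (0*(-4))*sqrt(-51483 + 361) = 0*sqrt(-51122) = 0*(I*sqrt(51122)) = 0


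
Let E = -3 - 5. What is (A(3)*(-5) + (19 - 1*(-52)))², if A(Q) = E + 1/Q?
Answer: 107584/9 ≈ 11954.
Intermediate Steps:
E = -8
A(Q) = -8 + 1/Q
(A(3)*(-5) + (19 - 1*(-52)))² = ((-8 + 1/3)*(-5) + (19 - 1*(-52)))² = ((-8 + ⅓)*(-5) + (19 + 52))² = (-23/3*(-5) + 71)² = (115/3 + 71)² = (328/3)² = 107584/9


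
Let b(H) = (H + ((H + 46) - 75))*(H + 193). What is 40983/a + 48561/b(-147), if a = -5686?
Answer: -221260815/21120647 ≈ -10.476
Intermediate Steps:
b(H) = (-29 + 2*H)*(193 + H) (b(H) = (H + ((46 + H) - 75))*(193 + H) = (H + (-29 + H))*(193 + H) = (-29 + 2*H)*(193 + H))
40983/a + 48561/b(-147) = 40983/(-5686) + 48561/(-5597 + 2*(-147)² + 357*(-147)) = 40983*(-1/5686) + 48561/(-5597 + 2*21609 - 52479) = -40983/5686 + 48561/(-5597 + 43218 - 52479) = -40983/5686 + 48561/(-14858) = -40983/5686 + 48561*(-1/14858) = -40983/5686 - 48561/14858 = -221260815/21120647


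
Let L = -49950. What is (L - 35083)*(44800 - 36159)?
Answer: -734770153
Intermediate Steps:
(L - 35083)*(44800 - 36159) = (-49950 - 35083)*(44800 - 36159) = -85033*8641 = -734770153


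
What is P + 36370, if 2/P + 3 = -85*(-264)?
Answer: 816033692/22437 ≈ 36370.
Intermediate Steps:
P = 2/22437 (P = 2/(-3 - 85*(-264)) = 2/(-3 + 22440) = 2/22437 ≈ 8.9139e-5)
P + 36370 = 2/22437 + 36370 = 816033692/22437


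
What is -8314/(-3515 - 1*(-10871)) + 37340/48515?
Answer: -12868067/35687634 ≈ -0.36057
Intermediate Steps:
-8314/(-3515 - 1*(-10871)) + 37340/48515 = -8314/(-3515 + 10871) + 37340*(1/48515) = -8314/7356 + 7468/9703 = -8314*1/7356 + 7468/9703 = -4157/3678 + 7468/9703 = -12868067/35687634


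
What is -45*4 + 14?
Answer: -166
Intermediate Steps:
-45*4 + 14 = -180 + 14 = -166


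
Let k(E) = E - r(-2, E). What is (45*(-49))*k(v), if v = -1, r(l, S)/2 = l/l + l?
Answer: -2205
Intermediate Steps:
r(l, S) = 2 + 2*l (r(l, S) = 2*(l/l + l) = 2*(1 + l) = 2 + 2*l)
k(E) = 2 + E (k(E) = E - (2 + 2*(-2)) = E - (2 - 4) = E - 1*(-2) = E + 2 = 2 + E)
(45*(-49))*k(v) = (45*(-49))*(2 - 1) = -2205*1 = -2205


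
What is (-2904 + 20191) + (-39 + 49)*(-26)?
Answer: 17027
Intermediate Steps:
(-2904 + 20191) + (-39 + 49)*(-26) = 17287 + 10*(-26) = 17287 - 260 = 17027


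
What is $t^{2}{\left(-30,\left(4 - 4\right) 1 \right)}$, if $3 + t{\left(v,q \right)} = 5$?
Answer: $4$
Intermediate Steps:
$t{\left(v,q \right)} = 2$ ($t{\left(v,q \right)} = -3 + 5 = 2$)
$t^{2}{\left(-30,\left(4 - 4\right) 1 \right)} = 2^{2} = 4$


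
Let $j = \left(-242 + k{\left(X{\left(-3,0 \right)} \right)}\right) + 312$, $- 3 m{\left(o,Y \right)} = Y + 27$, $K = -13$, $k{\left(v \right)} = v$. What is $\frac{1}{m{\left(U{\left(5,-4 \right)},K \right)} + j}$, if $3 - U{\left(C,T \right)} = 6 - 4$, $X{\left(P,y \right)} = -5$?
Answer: $\frac{3}{181} \approx 0.016575$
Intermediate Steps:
$U{\left(C,T \right)} = 1$ ($U{\left(C,T \right)} = 3 - \left(6 - 4\right) = 3 - 2 = 1$)
$m{\left(o,Y \right)} = -9 - \frac{Y}{3}$ ($m{\left(o,Y \right)} = - \frac{Y + 27}{3} = - \frac{27 + Y}{3} = -9 - \frac{Y}{3}$)
$j = 65$ ($j = \left(-242 - 5\right) + 312 = -247 + 312 = 65$)
$\frac{1}{m{\left(U{\left(5,-4 \right)},K \right)} + j} = \frac{1}{\left(-9 - - \frac{13}{3}\right) + 65} = \frac{1}{\left(-9 + \frac{13}{3}\right) + 65} = \frac{1}{- \frac{14}{3} + 65} = \frac{1}{\frac{181}{3}} = \frac{3}{181}$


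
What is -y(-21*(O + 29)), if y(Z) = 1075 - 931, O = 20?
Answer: -144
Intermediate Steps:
y(Z) = 144
-y(-21*(O + 29)) = -1*144 = -144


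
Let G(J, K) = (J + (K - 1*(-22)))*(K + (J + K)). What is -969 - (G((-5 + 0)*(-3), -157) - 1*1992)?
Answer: -34857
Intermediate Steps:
G(J, K) = (J + 2*K)*(22 + J + K) (G(J, K) = (J + (K + 22))*(J + 2*K) = (J + (22 + K))*(J + 2*K) = (22 + J + K)*(J + 2*K) = (J + 2*K)*(22 + J + K))
-969 - (G((-5 + 0)*(-3), -157) - 1*1992) = -969 - ((((-5 + 0)*(-3))² + 2*(-157)² + 22*((-5 + 0)*(-3)) + 44*(-157) + 3*((-5 + 0)*(-3))*(-157)) - 1*1992) = -969 - (((-5*(-3))² + 2*24649 + 22*(-5*(-3)) - 6908 + 3*(-5*(-3))*(-157)) - 1992) = -969 - ((15² + 49298 + 22*15 - 6908 + 3*15*(-157)) - 1992) = -969 - ((225 + 49298 + 330 - 6908 - 7065) - 1992) = -969 - (35880 - 1992) = -969 - 1*33888 = -969 - 33888 = -34857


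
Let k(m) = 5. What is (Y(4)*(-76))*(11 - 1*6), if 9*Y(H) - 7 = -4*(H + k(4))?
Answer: 11020/9 ≈ 1224.4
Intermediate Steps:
Y(H) = -13/9 - 4*H/9 (Y(H) = 7/9 + (-4*(H + 5))/9 = 7/9 + (-4*(5 + H))/9 = 7/9 + (-20 - 4*H)/9 = 7/9 + (-20/9 - 4*H/9) = -13/9 - 4*H/9)
(Y(4)*(-76))*(11 - 1*6) = ((-13/9 - 4/9*4)*(-76))*(11 - 1*6) = ((-13/9 - 16/9)*(-76))*(11 - 6) = -29/9*(-76)*5 = (2204/9)*5 = 11020/9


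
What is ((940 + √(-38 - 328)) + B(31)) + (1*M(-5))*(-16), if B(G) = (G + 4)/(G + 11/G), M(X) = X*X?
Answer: 525965/972 + I*√366 ≈ 541.12 + 19.131*I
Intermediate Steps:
M(X) = X²
B(G) = (4 + G)/(G + 11/G)
((940 + √(-38 - 328)) + B(31)) + (1*M(-5))*(-16) = ((940 + √(-38 - 328)) + 31*(4 + 31)/(11 + 31²)) + (1*(-5)²)*(-16) = ((940 + √(-366)) + 31*35/(11 + 961)) + (1*25)*(-16) = ((940 + I*√366) + 31*35/972) + 25*(-16) = ((940 + I*√366) + 31*(1/972)*35) - 400 = ((940 + I*√366) + 1085/972) - 400 = (914765/972 + I*√366) - 400 = 525965/972 + I*√366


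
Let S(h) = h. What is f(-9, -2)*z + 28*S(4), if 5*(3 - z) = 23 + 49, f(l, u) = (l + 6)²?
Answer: 47/5 ≈ 9.4000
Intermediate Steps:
f(l, u) = (6 + l)²
z = -57/5 (z = 3 - (23 + 49)/5 = 3 - ⅕*72 = 3 - 72/5 = -57/5 ≈ -11.400)
f(-9, -2)*z + 28*S(4) = (6 - 9)²*(-57/5) + 28*4 = (-3)²*(-57/5) + 112 = 9*(-57/5) + 112 = -513/5 + 112 = 47/5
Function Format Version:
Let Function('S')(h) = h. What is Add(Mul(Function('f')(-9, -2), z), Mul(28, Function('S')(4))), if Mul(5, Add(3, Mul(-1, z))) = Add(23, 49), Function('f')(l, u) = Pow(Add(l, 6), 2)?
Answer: Rational(47, 5) ≈ 9.4000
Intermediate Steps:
Function('f')(l, u) = Pow(Add(6, l), 2)
z = Rational(-57, 5) (z = Add(3, Mul(Rational(-1, 5), Add(23, 49))) = Add(3, Mul(Rational(-1, 5), 72)) = Add(3, Rational(-72, 5)) = Rational(-57, 5) ≈ -11.400)
Add(Mul(Function('f')(-9, -2), z), Mul(28, Function('S')(4))) = Add(Mul(Pow(Add(6, -9), 2), Rational(-57, 5)), Mul(28, 4)) = Add(Mul(Pow(-3, 2), Rational(-57, 5)), 112) = Add(Mul(9, Rational(-57, 5)), 112) = Add(Rational(-513, 5), 112) = Rational(47, 5)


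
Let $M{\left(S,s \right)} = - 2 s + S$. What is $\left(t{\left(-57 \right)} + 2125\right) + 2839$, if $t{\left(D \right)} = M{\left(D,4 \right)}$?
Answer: $4899$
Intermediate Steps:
$M{\left(S,s \right)} = S - 2 s$
$t{\left(D \right)} = -8 + D$ ($t{\left(D \right)} = D - 8 = -8 + D$)
$\left(t{\left(-57 \right)} + 2125\right) + 2839 = \left(\left(-8 - 57\right) + 2125\right) + 2839 = \left(-65 + 2125\right) + 2839 = 2060 + 2839 = 4899$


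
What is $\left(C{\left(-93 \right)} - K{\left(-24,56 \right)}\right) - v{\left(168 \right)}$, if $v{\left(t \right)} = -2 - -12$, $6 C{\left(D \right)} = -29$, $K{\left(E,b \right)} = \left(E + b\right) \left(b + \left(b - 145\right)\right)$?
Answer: $\frac{6247}{6} \approx 1041.2$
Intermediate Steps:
$K{\left(E,b \right)} = \left(-145 + 2 b\right) \left(E + b\right)$ ($K{\left(E,b \right)} = \left(E + b\right) \left(b + \left(-145 + b\right)\right) = \left(E + b\right) \left(-145 + 2 b\right) = \left(-145 + 2 b\right) \left(E + b\right)$)
$C{\left(D \right)} = - \frac{29}{6}$ ($C{\left(D \right)} = \frac{1}{6} \left(-29\right) = - \frac{29}{6}$)
$v{\left(t \right)} = 10$ ($v{\left(t \right)} = -2 + 12 = 10$)
$\left(C{\left(-93 \right)} - K{\left(-24,56 \right)}\right) - v{\left(168 \right)} = \left(- \frac{29}{6} - \left(\left(-145\right) \left(-24\right) - 8120 + 2 \cdot 56^{2} + 2 \left(-24\right) 56\right)\right) - 10 = \left(- \frac{29}{6} - \left(3480 - 8120 + 2 \cdot 3136 - 2688\right)\right) - 10 = \left(- \frac{29}{6} - \left(3480 - 8120 + 6272 - 2688\right)\right) - 10 = \left(- \frac{29}{6} - -1056\right) - 10 = \left(- \frac{29}{6} + 1056\right) - 10 = \frac{6307}{6} - 10 = \frac{6247}{6}$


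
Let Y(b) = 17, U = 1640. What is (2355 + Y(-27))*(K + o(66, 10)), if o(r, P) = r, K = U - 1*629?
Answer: 2554644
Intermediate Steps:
K = 1011 (K = 1640 - 1*629 = 1640 - 629 = 1011)
(2355 + Y(-27))*(K + o(66, 10)) = (2355 + 17)*(1011 + 66) = 2372*1077 = 2554644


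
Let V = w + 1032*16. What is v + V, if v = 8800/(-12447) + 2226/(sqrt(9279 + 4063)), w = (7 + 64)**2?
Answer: 268261391/12447 + 159*sqrt(13342)/953 ≈ 21572.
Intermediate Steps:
w = 5041 (w = 71**2 = 5041)
V = 21553 (V = 5041 + 1032*16 = 5041 + 16512 = 21553)
v = -8800/12447 + 159*sqrt(13342)/953 (v = 8800*(-1/12447) + 2226/(sqrt(13342)) = -8800/12447 + 2226*(sqrt(13342)/13342) = -8800/12447 + 159*sqrt(13342)/953 ≈ 18.564)
v + V = (-8800/12447 + 159*sqrt(13342)/953) + 21553 = 268261391/12447 + 159*sqrt(13342)/953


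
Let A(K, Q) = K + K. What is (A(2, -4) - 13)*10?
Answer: -90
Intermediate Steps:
A(K, Q) = 2*K
(A(2, -4) - 13)*10 = (2*2 - 13)*10 = (4 - 13)*10 = -9*10 = -90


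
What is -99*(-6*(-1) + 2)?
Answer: -792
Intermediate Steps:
-99*(-6*(-1) + 2) = -99*(6 + 2) = -99*8 = -792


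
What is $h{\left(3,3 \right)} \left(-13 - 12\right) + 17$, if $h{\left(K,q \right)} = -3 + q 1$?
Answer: $17$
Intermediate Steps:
$h{\left(K,q \right)} = -3 + q$
$h{\left(3,3 \right)} \left(-13 - 12\right) + 17 = \left(-3 + 3\right) \left(-13 - 12\right) + 17 = 0 \left(-25\right) + 17 = 0 + 17 = 17$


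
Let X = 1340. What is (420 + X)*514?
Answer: 904640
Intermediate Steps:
(420 + X)*514 = (420 + 1340)*514 = 1760*514 = 904640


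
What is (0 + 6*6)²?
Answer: 1296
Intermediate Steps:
(0 + 6*6)² = (0 + 36)² = 36² = 1296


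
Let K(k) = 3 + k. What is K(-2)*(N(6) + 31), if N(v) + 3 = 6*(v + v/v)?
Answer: 70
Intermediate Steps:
N(v) = 3 + 6*v (N(v) = -3 + 6*(v + v/v) = -3 + 6*(v + 1) = -3 + 6*(1 + v) = -3 + (6 + 6*v) = 3 + 6*v)
K(-2)*(N(6) + 31) = (3 - 2)*((3 + 6*6) + 31) = 1*((3 + 36) + 31) = 1*(39 + 31) = 1*70 = 70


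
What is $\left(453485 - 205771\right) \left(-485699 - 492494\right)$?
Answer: $-242312100802$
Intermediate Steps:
$\left(453485 - 205771\right) \left(-485699 - 492494\right) = \left(453485 - 205771\right) \left(-978193\right) = 247714 \left(-978193\right) = -242312100802$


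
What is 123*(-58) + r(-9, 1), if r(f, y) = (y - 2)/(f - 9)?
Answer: -128411/18 ≈ -7133.9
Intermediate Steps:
r(f, y) = (-2 + y)/(-9 + f)
123*(-58) + r(-9, 1) = 123*(-58) + (-2 + 1)/(-9 - 9) = -7134 - 1/(-18) = -7134 - 1/18*(-1) = -7134 + 1/18 = -128411/18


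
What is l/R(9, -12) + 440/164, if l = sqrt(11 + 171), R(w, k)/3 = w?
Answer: 110/41 + sqrt(182)/27 ≈ 3.1826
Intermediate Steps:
R(w, k) = 3*w
l = sqrt(182) ≈ 13.491
l/R(9, -12) + 440/164 = sqrt(182)/((3*9)) + 440/164 = sqrt(182)/27 + 440*(1/164) = sqrt(182)*(1/27) + 110/41 = sqrt(182)/27 + 110/41 = 110/41 + sqrt(182)/27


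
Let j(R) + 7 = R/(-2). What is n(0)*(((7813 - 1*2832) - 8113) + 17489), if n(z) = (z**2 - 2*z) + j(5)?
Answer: -272783/2 ≈ -1.3639e+5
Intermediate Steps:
j(R) = -7 - R/2 (j(R) = -7 + R/(-2) = -7 + R*(-1/2) = -7 - R/2)
n(z) = -19/2 + z**2 - 2*z (n(z) = (z**2 - 2*z) + (-7 - 1/2*5) = (z**2 - 2*z) + (-7 - 5/2) = (z**2 - 2*z) - 19/2 = -19/2 + z**2 - 2*z)
n(0)*(((7813 - 1*2832) - 8113) + 17489) = (-19/2 + 0**2 - 2*0)*(((7813 - 1*2832) - 8113) + 17489) = (-19/2 + 0 + 0)*(((7813 - 2832) - 8113) + 17489) = -19*((4981 - 8113) + 17489)/2 = -19*(-3132 + 17489)/2 = -19/2*14357 = -272783/2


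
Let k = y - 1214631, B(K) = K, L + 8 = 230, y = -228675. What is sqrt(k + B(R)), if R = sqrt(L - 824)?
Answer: sqrt(-1443306 + I*sqrt(602)) ≈ 0.01 + 1201.4*I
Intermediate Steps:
L = 222 (L = -8 + 230 = 222)
R = I*sqrt(602) (R = sqrt(222 - 824) = sqrt(-602) = I*sqrt(602) ≈ 24.536*I)
k = -1443306 (k = -228675 - 1214631 = -1443306)
sqrt(k + B(R)) = sqrt(-1443306 + I*sqrt(602))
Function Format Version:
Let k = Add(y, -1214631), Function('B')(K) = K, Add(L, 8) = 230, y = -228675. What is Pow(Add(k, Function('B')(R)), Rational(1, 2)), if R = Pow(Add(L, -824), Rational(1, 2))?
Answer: Pow(Add(-1443306, Mul(I, Pow(602, Rational(1, 2)))), Rational(1, 2)) ≈ Add(0.01, Mul(1201.4, I))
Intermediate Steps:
L = 222 (L = Add(-8, 230) = 222)
R = Mul(I, Pow(602, Rational(1, 2))) (R = Pow(Add(222, -824), Rational(1, 2)) = Pow(-602, Rational(1, 2)) = Mul(I, Pow(602, Rational(1, 2))) ≈ Mul(24.536, I))
k = -1443306 (k = Add(-228675, -1214631) = -1443306)
Pow(Add(k, Function('B')(R)), Rational(1, 2)) = Pow(Add(-1443306, Mul(I, Pow(602, Rational(1, 2)))), Rational(1, 2))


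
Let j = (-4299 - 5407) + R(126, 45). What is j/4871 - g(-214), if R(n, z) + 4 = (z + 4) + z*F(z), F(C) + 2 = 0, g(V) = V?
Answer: 1032643/4871 ≈ 212.00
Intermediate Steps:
F(C) = -2 (F(C) = -2 + 0 = -2)
R(n, z) = -z (R(n, z) = -4 + ((z + 4) + z*(-2)) = -4 + ((4 + z) - 2*z) = -4 + (4 - z) = -z)
j = -9751 (j = (-4299 - 5407) - 1*45 = -9706 - 45 = -9751)
j/4871 - g(-214) = -9751/4871 - 1*(-214) = -9751*1/4871 + 214 = -9751/4871 + 214 = 1032643/4871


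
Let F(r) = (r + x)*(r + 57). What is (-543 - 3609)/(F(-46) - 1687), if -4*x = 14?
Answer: 8304/4463 ≈ 1.8606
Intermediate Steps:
x = -7/2 (x = -¼*14 = -7/2 ≈ -3.5000)
F(r) = (57 + r)*(-7/2 + r) (F(r) = (r - 7/2)*(r + 57) = (-7/2 + r)*(57 + r) = (57 + r)*(-7/2 + r))
(-543 - 3609)/(F(-46) - 1687) = (-543 - 3609)/((-399/2 + (-46)² + (107/2)*(-46)) - 1687) = -4152/((-399/2 + 2116 - 2461) - 1687) = -4152/(-1089/2 - 1687) = -4152/(-4463/2) = -4152*(-2/4463) = 8304/4463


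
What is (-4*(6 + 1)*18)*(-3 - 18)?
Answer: 10584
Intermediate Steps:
(-4*(6 + 1)*18)*(-3 - 18) = (-4*7*18)*(-21) = -28*18*(-21) = -504*(-21) = 10584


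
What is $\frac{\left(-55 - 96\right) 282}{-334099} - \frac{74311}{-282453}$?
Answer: $\frac{36854644435}{94367264847} \approx 0.39054$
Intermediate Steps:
$\frac{\left(-55 - 96\right) 282}{-334099} - \frac{74311}{-282453} = \left(-151\right) 282 \left(- \frac{1}{334099}\right) - - \frac{74311}{282453} = \left(-42582\right) \left(- \frac{1}{334099}\right) + \frac{74311}{282453} = \frac{42582}{334099} + \frac{74311}{282453} = \frac{36854644435}{94367264847}$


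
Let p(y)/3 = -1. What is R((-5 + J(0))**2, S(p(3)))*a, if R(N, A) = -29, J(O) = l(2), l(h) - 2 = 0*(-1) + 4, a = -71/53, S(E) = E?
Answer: 2059/53 ≈ 38.849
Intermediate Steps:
p(y) = -3 (p(y) = 3*(-1) = -3)
a = -71/53 (a = -71*1/53 = -71/53 ≈ -1.3396)
l(h) = 6 (l(h) = 2 + (0*(-1) + 4) = 2 + (0 + 4) = 2 + 4 = 6)
J(O) = 6
R((-5 + J(0))**2, S(p(3)))*a = -29*(-71/53) = 2059/53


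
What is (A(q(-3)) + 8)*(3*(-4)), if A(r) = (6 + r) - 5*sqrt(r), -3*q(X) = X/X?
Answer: -164 + 20*I*sqrt(3) ≈ -164.0 + 34.641*I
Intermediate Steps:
q(X) = -1/3 (q(X) = -X/(3*X) = -1/3*1 = -1/3)
A(r) = 6 + r - 5*sqrt(r)
(A(q(-3)) + 8)*(3*(-4)) = ((6 - 1/3 - 5*I*sqrt(3)/3) + 8)*(3*(-4)) = ((6 - 1/3 - 5*I*sqrt(3)/3) + 8)*(-12) = ((17/3 - 5*I*sqrt(3)/3) + 8)*(-12) = (41/3 - 5*I*sqrt(3)/3)*(-12) = -164 + 20*I*sqrt(3)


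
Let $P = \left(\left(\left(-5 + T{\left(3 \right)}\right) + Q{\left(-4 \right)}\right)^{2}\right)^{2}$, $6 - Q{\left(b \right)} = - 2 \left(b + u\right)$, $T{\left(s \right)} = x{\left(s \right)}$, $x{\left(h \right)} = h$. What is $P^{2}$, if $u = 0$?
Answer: $65536$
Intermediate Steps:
$T{\left(s \right)} = s$
$Q{\left(b \right)} = 6 + 2 b$ ($Q{\left(b \right)} = 6 - - 2 \left(b + 0\right) = 6 - - 2 b = 6 + 2 b$)
$P = 256$ ($P = \left(\left(\left(-5 + 3\right) + \left(6 + 2 \left(-4\right)\right)\right)^{2}\right)^{2} = \left(\left(-2 + \left(6 - 8\right)\right)^{2}\right)^{2} = \left(\left(-2 - 2\right)^{2}\right)^{2} = \left(\left(-4\right)^{2}\right)^{2} = 16^{2} = 256$)
$P^{2} = 256^{2} = 65536$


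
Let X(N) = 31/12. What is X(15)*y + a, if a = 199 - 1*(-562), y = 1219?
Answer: 46921/12 ≈ 3910.1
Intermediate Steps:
a = 761 (a = 199 + 562 = 761)
X(N) = 31/12 (X(N) = 31*(1/12) = 31/12)
X(15)*y + a = (31/12)*1219 + 761 = 37789/12 + 761 = 46921/12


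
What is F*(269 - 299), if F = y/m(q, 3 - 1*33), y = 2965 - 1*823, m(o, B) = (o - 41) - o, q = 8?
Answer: 64260/41 ≈ 1567.3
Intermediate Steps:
m(o, B) = -41 (m(o, B) = (-41 + o) - o = -41)
y = 2142 (y = 2965 - 823 = 2142)
F = -2142/41 (F = 2142/(-41) = 2142*(-1/41) = -2142/41 ≈ -52.244)
F*(269 - 299) = -2142*(269 - 299)/41 = -2142/41*(-30) = 64260/41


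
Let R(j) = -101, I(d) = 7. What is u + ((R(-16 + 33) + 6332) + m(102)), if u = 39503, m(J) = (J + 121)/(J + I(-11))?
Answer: 4985229/109 ≈ 45736.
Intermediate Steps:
m(J) = (121 + J)/(7 + J) (m(J) = (J + 121)/(J + 7) = (121 + J)/(7 + J))
u + ((R(-16 + 33) + 6332) + m(102)) = 39503 + ((-101 + 6332) + (121 + 102)/(7 + 102)) = 39503 + (6231 + 223/109) = 39503 + 679402/109 = 4985229/109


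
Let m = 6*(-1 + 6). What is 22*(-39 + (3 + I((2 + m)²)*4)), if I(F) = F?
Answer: 89320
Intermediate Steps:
m = 30 (m = 6*5 = 30)
22*(-39 + (3 + I((2 + m)²)*4)) = 22*(-39 + (3 + (2 + 30)²*4)) = 22*(-39 + (3 + 32²*4)) = 22*(-39 + (3 + 1024*4)) = 22*(-39 + (3 + 4096)) = 22*(-39 + 4099) = 22*4060 = 89320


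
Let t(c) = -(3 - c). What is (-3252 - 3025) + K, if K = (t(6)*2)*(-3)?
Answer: -6295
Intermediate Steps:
t(c) = -3 + c
K = -18 (K = ((-3 + 6)*2)*(-3) = (3*2)*(-3) = 6*(-3) = -18)
(-3252 - 3025) + K = (-3252 - 3025) - 18 = -6277 - 18 = -6295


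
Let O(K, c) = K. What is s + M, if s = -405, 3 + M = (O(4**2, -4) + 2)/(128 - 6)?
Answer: -24879/61 ≈ -407.85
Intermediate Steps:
M = -174/61 (M = -3 + (4**2 + 2)/(128 - 6) = -3 + (16 + 2)/122 = -3 + 18*(1/122) = -3 + 9/61 = -174/61 ≈ -2.8525)
s + M = -405 - 174/61 = -24879/61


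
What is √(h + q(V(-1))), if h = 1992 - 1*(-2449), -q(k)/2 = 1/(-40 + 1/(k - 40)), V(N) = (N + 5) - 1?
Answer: √9740825795/1481 ≈ 66.641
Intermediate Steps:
V(N) = 4 + N (V(N) = (5 + N) - 1 = 4 + N)
q(k) = -2/(-40 + 1/(-40 + k)) (q(k) = -2/(-40 + 1/(k - 40)) = -2/(-40 + 1/(-40 + k)))
h = 4441 (h = 1992 + 2449 = 4441)
√(h + q(V(-1))) = √(4441 + 2*(-40 + (4 - 1))/(-1601 + 40*(4 - 1))) = √(4441 + 2*(-40 + 3)/(-1601 + 40*3)) = √(4441 + 2*(-37)/(-1601 + 120)) = √(4441 + 2*(-37)/(-1481)) = √(4441 + 2*(-1/1481)*(-37)) = √(4441 + 74/1481) = √(6577195/1481) = √9740825795/1481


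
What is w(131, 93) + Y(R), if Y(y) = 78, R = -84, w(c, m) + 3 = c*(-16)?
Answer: -2021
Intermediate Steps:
w(c, m) = -3 - 16*c (w(c, m) = -3 + c*(-16) = -3 - 16*c)
w(131, 93) + Y(R) = (-3 - 16*131) + 78 = (-3 - 2096) + 78 = -2099 + 78 = -2021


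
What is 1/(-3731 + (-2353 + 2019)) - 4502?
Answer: -18300631/4065 ≈ -4502.0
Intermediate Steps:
1/(-3731 + (-2353 + 2019)) - 4502 = 1/(-3731 - 334) - 4502 = 1/(-4065) - 4502 = -1/4065 - 4502 = -18300631/4065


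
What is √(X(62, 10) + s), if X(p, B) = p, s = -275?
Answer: I*√213 ≈ 14.595*I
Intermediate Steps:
√(X(62, 10) + s) = √(62 - 275) = √(-213) = I*√213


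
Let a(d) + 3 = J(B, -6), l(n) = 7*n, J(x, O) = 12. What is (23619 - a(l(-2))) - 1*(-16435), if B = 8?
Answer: 40045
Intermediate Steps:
a(d) = 9 (a(d) = -3 + 12 = 9)
(23619 - a(l(-2))) - 1*(-16435) = (23619 - 1*9) - 1*(-16435) = (23619 - 9) + 16435 = 23610 + 16435 = 40045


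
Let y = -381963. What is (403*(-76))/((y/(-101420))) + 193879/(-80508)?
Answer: -27795043513173/3416786356 ≈ -8134.9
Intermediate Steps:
(403*(-76))/((y/(-101420))) + 193879/(-80508) = (403*(-76))/((-381963/(-101420))) + 193879/(-80508) = -30628/((-381963*(-1/101420))) + 193879*(-1/80508) = -30628/381963/101420 - 193879/80508 = -30628*101420/381963 - 193879/80508 = -3106291760/381963 - 193879/80508 = -27795043513173/3416786356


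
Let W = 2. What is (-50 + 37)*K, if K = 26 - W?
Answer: -312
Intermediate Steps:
K = 24 (K = 26 - 1*2 = 26 - 2 = 24)
(-50 + 37)*K = (-50 + 37)*24 = -13*24 = -312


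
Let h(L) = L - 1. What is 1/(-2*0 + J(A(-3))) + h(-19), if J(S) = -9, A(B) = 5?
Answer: -181/9 ≈ -20.111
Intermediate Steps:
h(L) = -1 + L
1/(-2*0 + J(A(-3))) + h(-19) = 1/(-2*0 - 9) + (-1 - 19) = 1/(0 - 9) - 20 = 1/(-9) - 20 = -⅑ - 20 = -181/9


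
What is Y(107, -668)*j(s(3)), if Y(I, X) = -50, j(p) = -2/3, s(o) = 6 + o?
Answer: 100/3 ≈ 33.333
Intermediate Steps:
j(p) = -⅔ (j(p) = -2*⅓ = -⅔)
Y(107, -668)*j(s(3)) = -50*(-⅔) = 100/3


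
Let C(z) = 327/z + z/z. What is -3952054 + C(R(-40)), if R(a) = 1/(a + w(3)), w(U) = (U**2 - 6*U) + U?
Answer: -3967095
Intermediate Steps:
w(U) = U**2 - 5*U
R(a) = 1/(-6 + a) (R(a) = 1/(a + 3*(-5 + 3)) = 1/(a + 3*(-2)) = 1/(a - 6) = 1/(-6 + a))
C(z) = 1 + 327/z (C(z) = 327/z + 1 = 1 + 327/z)
-3952054 + C(R(-40)) = -3952054 + (327 + 1/(-6 - 40))/(1/(-6 - 40)) = -3952054 + (327 + 1/(-46))/(1/(-46)) = -3952054 + (327 - 1/46)/(-1/46) = -3952054 - 46*15041/46 = -3952054 - 15041 = -3967095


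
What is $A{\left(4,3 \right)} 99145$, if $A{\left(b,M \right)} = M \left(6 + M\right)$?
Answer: $2676915$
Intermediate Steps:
$A{\left(4,3 \right)} 99145 = 3 \left(6 + 3\right) 99145 = 3 \cdot 9 \cdot 99145 = 27 \cdot 99145 = 2676915$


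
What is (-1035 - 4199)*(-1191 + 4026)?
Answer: -14838390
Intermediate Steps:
(-1035 - 4199)*(-1191 + 4026) = -5234*2835 = -14838390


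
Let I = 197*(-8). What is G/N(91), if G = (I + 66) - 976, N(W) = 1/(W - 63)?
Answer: -69608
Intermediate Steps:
N(W) = 1/(-63 + W)
I = -1576
G = -2486 (G = (-1576 + 66) - 976 = -1510 - 976 = -2486)
G/N(91) = -2486/(1/(-63 + 91)) = -2486/(1/28) = -2486/1/28 = -2486*28 = -69608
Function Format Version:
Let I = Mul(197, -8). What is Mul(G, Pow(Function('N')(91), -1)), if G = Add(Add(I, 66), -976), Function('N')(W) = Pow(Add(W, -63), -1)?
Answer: -69608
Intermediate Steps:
Function('N')(W) = Pow(Add(-63, W), -1)
I = -1576
G = -2486 (G = Add(Add(-1576, 66), -976) = Add(-1510, -976) = -2486)
Mul(G, Pow(Function('N')(91), -1)) = Mul(-2486, Pow(Pow(Add(-63, 91), -1), -1)) = Mul(-2486, Pow(Pow(28, -1), -1)) = Mul(-2486, Pow(Rational(1, 28), -1)) = Mul(-2486, 28) = -69608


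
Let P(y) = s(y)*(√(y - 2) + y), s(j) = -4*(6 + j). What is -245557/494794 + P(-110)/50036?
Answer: -8732115873/6189378146 + 416*I*√7/12509 ≈ -1.4108 + 0.087987*I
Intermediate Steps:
s(j) = -24 - 4*j
P(y) = (-24 - 4*y)*(y + √(-2 + y)) (P(y) = (-24 - 4*y)*(√(y - 2) + y) = (-24 - 4*y)*(√(-2 + y) + y) = (-24 - 4*y)*(y + √(-2 + y)))
-245557/494794 + P(-110)/50036 = -245557/494794 - 4*(6 - 110)*(-110 + √(-2 - 110))/50036 = -245557*1/494794 - 4*(-104)*(-110 + √(-112))*(1/50036) = -245557/494794 - 4*(-104)*(-110 + 4*I*√7)*(1/50036) = -245557/494794 + (-45760 + 1664*I*√7)*(1/50036) = -245557/494794 + (-11440/12509 + 416*I*√7/12509) = -8732115873/6189378146 + 416*I*√7/12509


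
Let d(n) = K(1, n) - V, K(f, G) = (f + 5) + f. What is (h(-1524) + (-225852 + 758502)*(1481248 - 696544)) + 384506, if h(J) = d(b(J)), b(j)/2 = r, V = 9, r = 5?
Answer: 417972970104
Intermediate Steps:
K(f, G) = 5 + 2*f (K(f, G) = (5 + f) + f = 5 + 2*f)
b(j) = 10 (b(j) = 2*5 = 10)
d(n) = -2 (d(n) = (5 + 2*1) - 1*9 = (5 + 2) - 9 = 7 - 9 = -2)
h(J) = -2
(h(-1524) + (-225852 + 758502)*(1481248 - 696544)) + 384506 = (-2 + (-225852 + 758502)*(1481248 - 696544)) + 384506 = (-2 + 532650*784704) + 384506 = (-2 + 417972585600) + 384506 = 417972585598 + 384506 = 417972970104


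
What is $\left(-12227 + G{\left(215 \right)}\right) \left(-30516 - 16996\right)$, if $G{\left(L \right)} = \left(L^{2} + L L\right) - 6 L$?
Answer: $-3750264696$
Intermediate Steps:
$G{\left(L \right)} = - 6 L + 2 L^{2}$ ($G{\left(L \right)} = \left(L^{2} + L^{2}\right) - 6 L = 2 L^{2} - 6 L = - 6 L + 2 L^{2}$)
$\left(-12227 + G{\left(215 \right)}\right) \left(-30516 - 16996\right) = \left(-12227 + 2 \cdot 215 \left(-3 + 215\right)\right) \left(-30516 - 16996\right) = \left(-12227 + 2 \cdot 215 \cdot 212\right) \left(-47512\right) = \left(-12227 + 91160\right) \left(-47512\right) = 78933 \left(-47512\right) = -3750264696$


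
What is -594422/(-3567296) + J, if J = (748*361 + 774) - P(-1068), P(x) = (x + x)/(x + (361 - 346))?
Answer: 169537255802981/626060448 ≈ 2.7080e+5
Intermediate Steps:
P(x) = 2*x/(15 + x) (P(x) = (2*x)/(x + 15) = (2*x)/(15 + x) = 2*x/(15 + x))
J = 95050790/351 (J = (748*361 + 774) - 2*(-1068)/(15 - 1068) = (270028 + 774) - 2*(-1068)/(-1053) = 270802 - 2*(-1068)*(-1)/1053 = 270802 - 1*712/351 = 270802 - 712/351 = 95050790/351 ≈ 2.7080e+5)
-594422/(-3567296) + J = -594422/(-3567296) + 95050790/351 = -594422*(-1/3567296) + 95050790/351 = 297211/1783648 + 95050790/351 = 169537255802981/626060448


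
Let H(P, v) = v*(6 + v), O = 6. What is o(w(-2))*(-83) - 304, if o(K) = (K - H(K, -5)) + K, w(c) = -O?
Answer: 277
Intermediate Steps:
w(c) = -6 (w(c) = -1*6 = -6)
o(K) = 5 + 2*K (o(K) = (K - (-5)*(6 - 5)) + K = (K - (-5)) + K = (K - 1*(-5)) + K = (K + 5) + K = (5 + K) + K = 5 + 2*K)
o(w(-2))*(-83) - 304 = (5 + 2*(-6))*(-83) - 304 = (5 - 12)*(-83) - 304 = -7*(-83) - 304 = 581 - 304 = 277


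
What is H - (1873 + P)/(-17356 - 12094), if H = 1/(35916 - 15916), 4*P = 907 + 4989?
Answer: 1339389/11780000 ≈ 0.11370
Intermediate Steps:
P = 1474 (P = (907 + 4989)/4 = (¼)*5896 = 1474)
H = 1/20000 ≈ 5.0000e-5
H - (1873 + P)/(-17356 - 12094) = 1/20000 - (1873 + 1474)/(-17356 - 12094) = 1/20000 - 3347/(-29450) = 1/20000 - 3347*(-1)/29450 = 1/20000 - 1*(-3347/29450) = 1/20000 + 3347/29450 = 1339389/11780000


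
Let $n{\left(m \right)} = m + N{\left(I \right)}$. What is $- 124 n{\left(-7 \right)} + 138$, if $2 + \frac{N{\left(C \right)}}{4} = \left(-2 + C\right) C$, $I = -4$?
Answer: $-9906$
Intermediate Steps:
$N{\left(C \right)} = -8 + 4 C \left(-2 + C\right)$ ($N{\left(C \right)} = -8 + 4 \left(-2 + C\right) C = -8 + 4 C \left(-2 + C\right)$)
$n{\left(m \right)} = 88 + m$ ($n{\left(m \right)} = m - \left(-24 - 64\right) = m + \left(-8 + 32 + 4 \cdot 16\right) = m + \left(-8 + 32 + 64\right) = m + 88 = 88 + m$)
$- 124 n{\left(-7 \right)} + 138 = - 124 \left(88 - 7\right) + 138 = \left(-124\right) 81 + 138 = -10044 + 138 = -9906$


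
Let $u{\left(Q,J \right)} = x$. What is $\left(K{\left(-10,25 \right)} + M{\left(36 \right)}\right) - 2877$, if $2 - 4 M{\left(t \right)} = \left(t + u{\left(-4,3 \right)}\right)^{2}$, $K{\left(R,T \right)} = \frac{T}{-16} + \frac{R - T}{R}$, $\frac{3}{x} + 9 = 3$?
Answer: $- \frac{25517}{8} \approx -3189.6$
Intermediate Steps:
$x = - \frac{1}{2}$ ($x = \frac{3}{-9 + 3} = \frac{3}{-6} = 3 \left(- \frac{1}{6}\right) = - \frac{1}{2} \approx -0.5$)
$u{\left(Q,J \right)} = - \frac{1}{2}$
$K{\left(R,T \right)} = - \frac{T}{16} + \frac{R - T}{R}$ ($K{\left(R,T \right)} = T \left(- \frac{1}{16}\right) + \frac{R - T}{R} = - \frac{T}{16} + \frac{R - T}{R}$)
$M{\left(t \right)} = \frac{1}{2} - \frac{\left(- \frac{1}{2} + t\right)^{2}}{4}$ ($M{\left(t \right)} = \frac{1}{2} - \frac{\left(t - \frac{1}{2}\right)^{2}}{4} = \frac{1}{2} - \frac{\left(- \frac{1}{2} + t\right)^{2}}{4}$)
$\left(K{\left(-10,25 \right)} + M{\left(36 \right)}\right) - 2877 = \left(\left(1 - \frac{25}{16} - \frac{25}{-10}\right) + \left(\frac{1}{2} - \frac{\left(-1 + 2 \cdot 36\right)^{2}}{16}\right)\right) - 2877 = \left(\left(1 - \frac{25}{16} - 25 \left(- \frac{1}{10}\right)\right) + \left(\frac{1}{2} - \frac{\left(-1 + 72\right)^{2}}{16}\right)\right) - 2877 = \left(\left(1 - \frac{25}{16} + \frac{5}{2}\right) + \left(\frac{1}{2} - \frac{71^{2}}{16}\right)\right) - 2877 = \left(\frac{31}{16} + \left(\frac{1}{2} - \frac{5041}{16}\right)\right) - 2877 = \left(\frac{31}{16} - \frac{5033}{16}\right) - 2877 = - \frac{2501}{8} - 2877 = - \frac{25517}{8}$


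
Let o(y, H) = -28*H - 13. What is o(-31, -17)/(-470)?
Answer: -463/470 ≈ -0.98511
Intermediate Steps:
o(y, H) = -13 - 28*H
o(-31, -17)/(-470) = (-13 - 28*(-17))/(-470) = (-13 + 476)*(-1/470) = 463*(-1/470) = -463/470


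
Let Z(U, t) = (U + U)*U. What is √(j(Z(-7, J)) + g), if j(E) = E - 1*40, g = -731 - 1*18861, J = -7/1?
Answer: I*√19534 ≈ 139.76*I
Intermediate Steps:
J = -7 (J = -7*1 = -7)
Z(U, t) = 2*U² (Z(U, t) = (2*U)*U = 2*U²)
g = -19592 (g = -731 - 18861 = -19592)
j(E) = -40 + E (j(E) = E - 40 = -40 + E)
√(j(Z(-7, J)) + g) = √((-40 + 2*(-7)²) - 19592) = √((-40 + 2*49) - 19592) = √((-40 + 98) - 19592) = √(58 - 19592) = √(-19534) = I*√19534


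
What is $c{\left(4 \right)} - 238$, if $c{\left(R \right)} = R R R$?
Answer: $-174$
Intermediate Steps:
$c{\left(R \right)} = R^{3}$ ($c{\left(R \right)} = R^{2} R = R^{3}$)
$c{\left(4 \right)} - 238 = 4^{3} - 238 = 64 - 238 = -174$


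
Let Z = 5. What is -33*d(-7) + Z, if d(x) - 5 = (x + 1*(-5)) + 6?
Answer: 38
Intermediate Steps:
d(x) = 6 + x (d(x) = 5 + ((x + 1*(-5)) + 6) = 5 + ((x - 5) + 6) = 5 + ((-5 + x) + 6) = 5 + (1 + x) = 6 + x)
-33*d(-7) + Z = -33*(6 - 7) + 5 = -33*(-1) + 5 = 33 + 5 = 38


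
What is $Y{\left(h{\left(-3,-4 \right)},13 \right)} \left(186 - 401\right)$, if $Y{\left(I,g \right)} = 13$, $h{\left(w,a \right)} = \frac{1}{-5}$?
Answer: $-2795$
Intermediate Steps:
$h{\left(w,a \right)} = - \frac{1}{5}$
$Y{\left(h{\left(-3,-4 \right)},13 \right)} \left(186 - 401\right) = 13 \left(186 - 401\right) = 13 \left(-215\right) = -2795$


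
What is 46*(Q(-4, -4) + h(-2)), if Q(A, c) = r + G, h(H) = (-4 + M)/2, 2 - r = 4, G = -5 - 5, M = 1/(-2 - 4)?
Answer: -3887/6 ≈ -647.83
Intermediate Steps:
M = -⅙ (M = 1/(-6) = -⅙ ≈ -0.16667)
G = -10
r = -2 (r = 2 - 1*4 = 2 - 4 = -2)
h(H) = -25/12 (h(H) = (-4 - ⅙)/2 = -25/6*½ = -25/12)
Q(A, c) = -12 (Q(A, c) = -2 - 10 = -12)
46*(Q(-4, -4) + h(-2)) = 46*(-12 - 25/12) = 46*(-169/12) = -3887/6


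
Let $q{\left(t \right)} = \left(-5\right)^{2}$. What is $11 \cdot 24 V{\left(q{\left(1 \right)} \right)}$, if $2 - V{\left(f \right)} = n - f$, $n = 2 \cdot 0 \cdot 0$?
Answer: $7128$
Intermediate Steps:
$n = 0$ ($n = 0 \cdot 0 = 0$)
$q{\left(t \right)} = 25$
$V{\left(f \right)} = 2 + f$ ($V{\left(f \right)} = 2 - \left(0 - f\right) = 2 - - f = 2 + f$)
$11 \cdot 24 V{\left(q{\left(1 \right)} \right)} = 11 \cdot 24 \left(2 + 25\right) = 264 \cdot 27 = 7128$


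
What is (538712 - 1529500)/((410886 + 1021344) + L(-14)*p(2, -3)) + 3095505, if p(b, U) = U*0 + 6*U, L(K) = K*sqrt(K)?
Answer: 529146451080567545/170940305163 + 6935516*I*sqrt(14)/56980101721 ≈ 3.0955e+6 + 0.00045543*I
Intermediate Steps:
L(K) = K**(3/2)
p(b, U) = 6*U (p(b, U) = 0 + 6*U = 6*U)
(538712 - 1529500)/((410886 + 1021344) + L(-14)*p(2, -3)) + 3095505 = (538712 - 1529500)/((410886 + 1021344) + (-14)**(3/2)*(6*(-3))) + 3095505 = -990788/(1432230 - 14*I*sqrt(14)*(-18)) + 3095505 = -990788/(1432230 + 252*I*sqrt(14)) + 3095505 = 3095505 - 990788/(1432230 + 252*I*sqrt(14))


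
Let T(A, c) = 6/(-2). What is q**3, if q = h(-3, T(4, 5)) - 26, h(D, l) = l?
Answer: -24389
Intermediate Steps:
T(A, c) = -3 (T(A, c) = 6*(-1/2) = -3)
q = -29 (q = -3 - 26 = -29)
q**3 = (-29)**3 = -24389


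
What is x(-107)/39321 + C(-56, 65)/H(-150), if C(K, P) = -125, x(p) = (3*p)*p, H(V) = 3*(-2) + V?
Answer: 380491/227188 ≈ 1.6748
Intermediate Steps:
H(V) = -6 + V
x(p) = 3*p**2
x(-107)/39321 + C(-56, 65)/H(-150) = (3*(-107)**2)/39321 - 125/(-6 - 150) = (3*11449)*(1/39321) - 125/(-156) = 34347*(1/39321) - 125*(-1/156) = 11449/13107 + 125/156 = 380491/227188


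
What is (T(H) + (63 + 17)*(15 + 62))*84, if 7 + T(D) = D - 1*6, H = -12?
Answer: 515340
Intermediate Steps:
T(D) = -13 + D (T(D) = -7 + (D - 1*6) = -7 + (D - 6) = -7 + (-6 + D) = -13 + D)
(T(H) + (63 + 17)*(15 + 62))*84 = ((-13 - 12) + (63 + 17)*(15 + 62))*84 = (-25 + 80*77)*84 = (-25 + 6160)*84 = 6135*84 = 515340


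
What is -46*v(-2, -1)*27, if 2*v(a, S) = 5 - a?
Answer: -4347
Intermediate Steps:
v(a, S) = 5/2 - a/2 (v(a, S) = (5 - a)/2 = 5/2 - a/2)
-46*v(-2, -1)*27 = -46*(5/2 - ½*(-2))*27 = -46*(5/2 + 1)*27 = -46*7/2*27 = -161*27 = -4347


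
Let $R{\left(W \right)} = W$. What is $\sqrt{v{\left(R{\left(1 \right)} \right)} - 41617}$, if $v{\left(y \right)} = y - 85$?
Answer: $i \sqrt{41701} \approx 204.21 i$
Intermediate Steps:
$v{\left(y \right)} = -85 + y$ ($v{\left(y \right)} = y - 85 = -85 + y$)
$\sqrt{v{\left(R{\left(1 \right)} \right)} - 41617} = \sqrt{\left(-85 + 1\right) - 41617} = \sqrt{-84 - 41617} = \sqrt{-41701} = i \sqrt{41701}$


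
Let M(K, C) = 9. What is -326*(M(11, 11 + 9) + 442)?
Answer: -147026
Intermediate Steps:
-326*(M(11, 11 + 9) + 442) = -326*(9 + 442) = -326*451 = -147026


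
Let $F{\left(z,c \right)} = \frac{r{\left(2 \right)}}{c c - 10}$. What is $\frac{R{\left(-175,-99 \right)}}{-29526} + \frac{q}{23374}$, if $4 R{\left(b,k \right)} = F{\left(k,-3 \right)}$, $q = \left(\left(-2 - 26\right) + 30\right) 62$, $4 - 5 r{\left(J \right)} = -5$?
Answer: $\frac{394811}{74208680} \approx 0.0053203$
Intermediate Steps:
$r{\left(J \right)} = \frac{9}{5}$ ($r{\left(J \right)} = \frac{4}{5} - -1 = \frac{4}{5} + 1 = \frac{9}{5}$)
$q = 124$ ($q = \left(\left(-2 - 26\right) + 30\right) 62 = \left(-28 + 30\right) 62 = 2 \cdot 62 = 124$)
$F{\left(z,c \right)} = \frac{9}{5 \left(-10 + c^{2}\right)}$ ($F{\left(z,c \right)} = \frac{9}{5 \left(c c - 10\right)} = \frac{9}{5 \left(c^{2} - 10\right)} = \frac{9}{5 \left(-10 + c^{2}\right)}$)
$R{\left(b,k \right)} = - \frac{9}{20}$ ($R{\left(b,k \right)} = \frac{\frac{9}{5} \frac{1}{-10 + \left(-3\right)^{2}}}{4} = \frac{\frac{9}{5} \frac{1}{-10 + 9}}{4} = \frac{\frac{9}{5} \frac{1}{-1}}{4} = \frac{\frac{9}{5} \left(-1\right)}{4} = \frac{1}{4} \left(- \frac{9}{5}\right) = - \frac{9}{20}$)
$\frac{R{\left(-175,-99 \right)}}{-29526} + \frac{q}{23374} = - \frac{9}{20 \left(-29526\right)} + \frac{124}{23374} = \left(- \frac{9}{20}\right) \left(- \frac{1}{29526}\right) + 124 \cdot \frac{1}{23374} = \frac{3}{196840} + \frac{2}{377} = \frac{394811}{74208680}$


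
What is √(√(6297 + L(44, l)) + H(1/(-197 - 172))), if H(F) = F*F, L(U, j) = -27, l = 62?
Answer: √(1 + 136161*√6270)/369 ≈ 8.8985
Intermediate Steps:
H(F) = F²
√(√(6297 + L(44, l)) + H(1/(-197 - 172))) = √(√(6297 - 27) + (1/(-197 - 172))²) = √(√6270 + (1/(-369))²) = √(√6270 + (-1/369)²) = √(√6270 + 1/136161) = √(1/136161 + √6270)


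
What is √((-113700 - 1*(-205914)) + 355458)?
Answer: 2*√111918 ≈ 669.08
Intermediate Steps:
√((-113700 - 1*(-205914)) + 355458) = √((-113700 + 205914) + 355458) = √(92214 + 355458) = √447672 = 2*√111918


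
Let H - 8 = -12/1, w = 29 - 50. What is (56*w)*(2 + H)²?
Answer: -4704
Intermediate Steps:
w = -21
H = -4 (H = 8 - 12/1 = 8 - 12 = -4)
(56*w)*(2 + H)² = (56*(-21))*(2 - 4)² = -1176*(-2)² = -1176*4 = -4704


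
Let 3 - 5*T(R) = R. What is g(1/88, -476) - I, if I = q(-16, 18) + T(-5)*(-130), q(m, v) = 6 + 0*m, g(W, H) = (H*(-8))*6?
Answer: 23050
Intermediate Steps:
g(W, H) = -48*H (g(W, H) = -8*H*6 = -48*H)
q(m, v) = 6 (q(m, v) = 6 + 0 = 6)
T(R) = ⅗ - R/5
I = -202 (I = 6 + (⅗ - ⅕*(-5))*(-130) = 6 + (⅗ + 1)*(-130) = 6 + (8/5)*(-130) = 6 - 208 = -202)
g(1/88, -476) - I = -48*(-476) - 1*(-202) = 22848 + 202 = 23050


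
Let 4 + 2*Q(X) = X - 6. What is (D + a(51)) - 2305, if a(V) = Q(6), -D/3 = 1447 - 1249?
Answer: -2901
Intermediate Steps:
D = -594 (D = -3*(1447 - 1249) = -3*198 = -594)
Q(X) = -5 + X/2 (Q(X) = -2 + (X - 6)/2 = -2 + (-6 + X)/2 = -2 + (-3 + X/2) = -5 + X/2)
a(V) = -2 (a(V) = -5 + (½)*6 = -5 + 3 = -2)
(D + a(51)) - 2305 = (-594 - 2) - 2305 = -596 - 2305 = -2901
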